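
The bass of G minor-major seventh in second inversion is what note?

The fifth of G minor-major seventh (G–Bb–D–F#) is D; that is the bass in second inversion.

D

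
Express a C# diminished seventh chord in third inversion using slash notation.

Third inversion of C# diminished seventh has the seventh (Bb) in the bass. As a slash chord: C#dim7/Bb.

C#dim7/Bb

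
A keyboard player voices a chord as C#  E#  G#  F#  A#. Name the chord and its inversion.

F# major ninth, second inversion

Reducing to letter names: C#, E#, G#, F#, A#. These stack in thirds as F#–A#–C#–E#–G# — an F# major ninth chord.
C# is the fifth of F# major ninth; fifth in the bass means second inversion.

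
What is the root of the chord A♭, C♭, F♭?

Ab, Cb, Fb are the tones of an Fb major triad (Fb–Ab–Cb), making Fb the root.

Fb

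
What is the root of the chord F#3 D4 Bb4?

The distinct letter names are F#, D, Bb. Arranged as a stack of thirds they read Bb–D–F#, so Bb is the root (a Bb augmented triad).

Bb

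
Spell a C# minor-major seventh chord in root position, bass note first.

C#, E, G#, B#

C# minor-major seventh is C#–E–G#–B#. Root position puts the root (C#) in the bass, with the remaining tones above: C#, E, G#, B#.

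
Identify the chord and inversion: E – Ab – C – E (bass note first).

The distinct note names are E, Ab, C. Stacked in thirds they read Ab–C–E, which is an augmented triad on Ab.
The lowest note is E, the fifth of the chord, so this is second inversion (figured bass 6/4).

Ab augmented, second inversion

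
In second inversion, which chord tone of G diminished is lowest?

In second inversion the fifth is lowest. For G diminished (G–Bb–Db) that is Db.

Db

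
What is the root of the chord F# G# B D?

Reordering F#, G#, B, D into stacked thirds gives G#–B–D–F#; the bottom of that stack, G#, is the root.

G#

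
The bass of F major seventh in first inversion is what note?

F major seventh is F–A–C–E. First inversion places the third in the bass: A.

A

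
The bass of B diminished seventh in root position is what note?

B

In root position the root is lowest. For B diminished seventh (B–D–F–Ab) that is B.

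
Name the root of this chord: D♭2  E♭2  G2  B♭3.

Eb

Reordering Db, Eb, G, Bb into stacked thirds gives Eb–G–Bb–Db; the bottom of that stack, Eb, is the root.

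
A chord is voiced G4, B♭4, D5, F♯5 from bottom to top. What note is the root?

G

Reordering G, Bb, D, F# into stacked thirds gives G–Bb–D–F#; the bottom of that stack, G, is the root.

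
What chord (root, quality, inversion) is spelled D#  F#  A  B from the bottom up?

The pitch classes D#, F#, A, B arrange in thirds as B–D#–F#–A: a B dominant seventh chord.
The lowest note is D#, the third of the chord, so this is first inversion (figured bass 6/5).

B dominant seventh, first inversion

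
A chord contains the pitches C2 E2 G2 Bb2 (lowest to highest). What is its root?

C

C, E, G, Bb are the tones of a C dominant seventh chord (C–E–G–Bb), making C the root.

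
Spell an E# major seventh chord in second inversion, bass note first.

Spelling E# major seventh: E#–G##–B#–D##. In second inversion the fifth is bass, giving B#, D##, E#, G## from the bottom.

B#, D##, E#, G##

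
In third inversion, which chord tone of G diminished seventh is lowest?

Fb

The seventh of G diminished seventh (G–Bb–Db–Fb) is Fb; that is the bass in third inversion.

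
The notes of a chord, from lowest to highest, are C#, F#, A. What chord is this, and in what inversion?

Reducing to letter names: C#, F#, A. These stack in thirds as F#–A–C# — an F# minor triad.
The lowest note is C#, the fifth of the chord, so this is second inversion (figured bass 6/4).

F# minor, second inversion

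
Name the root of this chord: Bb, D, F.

Bb

Bb, D, F are the tones of a Bb major triad (Bb–D–F), making Bb the root.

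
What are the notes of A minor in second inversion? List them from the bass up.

Spelling A minor: A–C–E. In second inversion the fifth is bass, giving E, A, C from the bottom.

E, A, C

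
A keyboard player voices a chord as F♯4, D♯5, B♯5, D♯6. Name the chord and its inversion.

The distinct note names are F#, D#, B#. Stacked in thirds they read B#–D#–F#, which is a diminished triad on B#.
With the fifth (F#) in the bass, the chord is in second inversion (figured bass 6/4).

B# diminished, second inversion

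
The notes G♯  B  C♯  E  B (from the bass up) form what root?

G#, B, C#, E are the tones of a C# minor seventh chord (C#–E–G#–B), making C# the root.

C#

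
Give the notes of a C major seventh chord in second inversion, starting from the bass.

G, B, C, E

Spelling C major seventh: C–E–G–B. In second inversion the fifth is bass, giving G, B, C, E from the bottom.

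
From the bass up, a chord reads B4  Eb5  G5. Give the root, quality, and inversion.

Eb augmented, second inversion

Reducing to letter names: B, Eb, G. These stack in thirds as Eb–G–B — an Eb augmented triad.
B is the fifth of Eb augmented; fifth in the bass means second inversion (figured bass 6/4).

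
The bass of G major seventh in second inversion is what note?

In second inversion the fifth is lowest. For G major seventh (G–B–D–F#) that is D.

D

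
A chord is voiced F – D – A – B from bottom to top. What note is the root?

B

F, D, A, B are the tones of a B half-diminished seventh chord (B–D–F–A), making B the root.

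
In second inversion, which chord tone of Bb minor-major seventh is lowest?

F

In second inversion the fifth is lowest. For Bb minor-major seventh (Bb–Db–F–A) that is F.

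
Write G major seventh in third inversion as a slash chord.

Third inversion of G major seventh has the seventh (F#) in the bass. As a slash chord: Gmaj7/F#.

Gmaj7/F#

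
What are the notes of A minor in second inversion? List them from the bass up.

The chord tones are A–C–E. With the fifth (E) lowest for second inversion: E, A, C.

E, A, C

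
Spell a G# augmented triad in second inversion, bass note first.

D##, G#, B#

G# augmented is G#–B#–D##. Second inversion puts the fifth (D##) in the bass, with the remaining tones above: D##, G#, B#.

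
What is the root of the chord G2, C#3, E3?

The distinct letter names are G, C#, E. Arranged as a stack of thirds they read C#–E–G, so C# is the root (a C# diminished triad).

C#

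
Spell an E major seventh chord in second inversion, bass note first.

E major seventh is E–G#–B–D#. Second inversion puts the fifth (B) in the bass, with the remaining tones above: B, D#, E, G#.

B, D#, E, G#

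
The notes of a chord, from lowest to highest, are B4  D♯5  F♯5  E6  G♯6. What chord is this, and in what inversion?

E major ninth, second inversion

Reducing to letter names: B, D#, F#, E, G#. These stack in thirds as E–G#–B–D#–F# — an E major ninth chord.
B is the fifth of E major ninth; fifth in the bass means second inversion.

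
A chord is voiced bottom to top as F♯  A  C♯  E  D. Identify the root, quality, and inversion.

D major ninth, first inversion

The pitch classes F#, A, C#, E, D arrange in thirds as D–F#–A–C#–E: a D major ninth chord.
F# is the third of D major ninth; third in the bass means first inversion.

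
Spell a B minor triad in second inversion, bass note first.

Spelling B minor: B–D–F#. In second inversion the fifth is bass, giving F#, B, D from the bottom.

F#, B, D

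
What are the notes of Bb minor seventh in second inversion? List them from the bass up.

Bb minor seventh is Bb–Db–F–Ab. Second inversion puts the fifth (F) in the bass, with the remaining tones above: F, Ab, Bb, Db.

F, Ab, Bb, Db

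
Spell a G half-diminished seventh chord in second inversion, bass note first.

Db, F, G, Bb

The chord tones are G–Bb–Db–F. With the fifth (Db) lowest for second inversion: Db, F, G, Bb.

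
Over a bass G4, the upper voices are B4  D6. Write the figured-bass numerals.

5/3

The notes G, B, D stack in thirds as G–B–D — a G major triad. The bass G is the root, so this is root position: figured 5/3.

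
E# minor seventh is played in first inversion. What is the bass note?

G#

The third of E# minor seventh (E#–G#–B#–D#) is G#; that is the bass in first inversion.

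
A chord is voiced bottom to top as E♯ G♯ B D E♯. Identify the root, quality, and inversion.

E# diminished seventh, root position

The pitch classes E#, G#, B, D arrange in thirds as E#–G#–B–D: an E# diminished seventh chord.
E# is the root of E# diminished seventh; root in the bass means root position (figured bass 7).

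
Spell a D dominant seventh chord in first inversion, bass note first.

D dominant seventh is D–F#–A–C. First inversion puts the third (F#) in the bass, with the remaining tones above: F#, A, C, D.

F#, A, C, D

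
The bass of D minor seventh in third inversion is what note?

C

D minor seventh is D–F–A–C. Third inversion places the seventh in the bass: C.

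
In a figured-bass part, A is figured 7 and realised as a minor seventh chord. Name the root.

A

The figures 7 mean the root of the chord is in the bass. If A is the root of a minor seventh chord, the root is A (chord tones A–C–E–G).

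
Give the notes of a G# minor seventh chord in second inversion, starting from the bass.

G# minor seventh is G#–B–D#–F#. Second inversion puts the fifth (D#) in the bass, with the remaining tones above: D#, F#, G#, B.

D#, F#, G#, B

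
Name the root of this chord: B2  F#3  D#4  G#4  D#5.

G#

Reordering B, F#, D#, G# into stacked thirds gives G#–B–D#–F#; the bottom of that stack, G#, is the root.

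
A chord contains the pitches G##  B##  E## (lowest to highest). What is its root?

G##, B##, E## are the tones of an E## minor triad (E##–G##–B##), making E## the root.

E##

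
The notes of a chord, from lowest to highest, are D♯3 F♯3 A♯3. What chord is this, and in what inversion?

D# minor, root position

The distinct note names are D#, F#, A#. Stacked in thirds they read D#–F#–A#, which is a minor triad on D#.
D# is the root of D# minor; root in the bass means root position (figured bass 5/3).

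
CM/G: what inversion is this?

second inversion

CM/G means C major with G in the bass. G is the fifth of C major (C–E–G), so this is second inversion.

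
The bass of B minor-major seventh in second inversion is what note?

F#

The fifth of B minor-major seventh (B–D–F#–A#) is F#; that is the bass in second inversion.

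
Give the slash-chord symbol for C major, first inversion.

First inversion of C major has the third (E) in the bass. As a slash chord: CM/E.

CM/E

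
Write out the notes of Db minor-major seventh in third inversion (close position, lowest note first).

Spelling Db minor-major seventh: Db–Fb–Ab–C. In third inversion the seventh is bass, giving C, Db, Fb, Ab from the bottom.

C, Db, Fb, Ab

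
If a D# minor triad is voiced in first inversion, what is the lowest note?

The third of D# minor (D#–F#–A#) is F#; that is the bass in first inversion.

F#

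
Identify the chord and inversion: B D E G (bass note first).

E minor seventh, second inversion

The distinct note names are B, D, E, G. Stacked in thirds they read E–G–B–D, which is a minor seventh chord on E.
The lowest note is B, the fifth of the chord, so this is second inversion (figured bass 4/3).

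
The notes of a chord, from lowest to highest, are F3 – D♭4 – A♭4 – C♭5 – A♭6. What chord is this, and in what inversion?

Db dominant seventh, first inversion

Reducing to letter names: F, Db, Ab, Cb. These stack in thirds as Db–F–Ab–Cb — a Db dominant seventh chord.
With the third (F) in the bass, the chord is in first inversion (figured bass 6/5).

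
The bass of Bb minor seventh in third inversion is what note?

The seventh of Bb minor seventh (Bb–Db–F–Ab) is Ab; that is the bass in third inversion.

Ab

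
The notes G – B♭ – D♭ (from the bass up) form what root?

The distinct letter names are G, Bb, Db. Arranged as a stack of thirds they read G–Bb–Db, so G is the root (a G diminished triad).

G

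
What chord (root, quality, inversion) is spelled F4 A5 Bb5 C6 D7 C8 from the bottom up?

The distinct note names are F, A, Bb, C, D. Stacked in thirds they read Bb–D–F–A–C, which is a major ninth chord on Bb.
With the fifth (F) in the bass, the chord is in second inversion.

Bb major ninth, second inversion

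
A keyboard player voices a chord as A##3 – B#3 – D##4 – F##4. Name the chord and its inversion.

B# major seventh, third inversion

Reducing to letter names: A##, B#, D##, F##. These stack in thirds as B#–D##–F##–A## — a B# major seventh chord.
The lowest note is A##, the seventh of the chord, so this is third inversion (figured bass 4/2).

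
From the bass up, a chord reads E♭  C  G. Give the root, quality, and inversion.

C minor, first inversion

The pitch classes Eb, C, G arrange in thirds as C–Eb–G: a C minor triad.
Eb is the third of C minor; third in the bass means first inversion (figured bass 6).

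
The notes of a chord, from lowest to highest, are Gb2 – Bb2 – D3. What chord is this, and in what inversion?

Gb augmented, root position

The distinct note names are Gb, Bb, D. Stacked in thirds they read Gb–Bb–D, which is an augmented triad on Gb.
Gb is the root of Gb augmented; root in the bass means root position (figured bass 5/3).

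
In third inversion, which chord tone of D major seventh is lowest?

In third inversion the seventh is lowest. For D major seventh (D–F#–A–C#) that is C#.

C#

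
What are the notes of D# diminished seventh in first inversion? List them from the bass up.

The chord tones are D#–F#–A–C. With the third (F#) lowest for first inversion: F#, A, C, D#.

F#, A, C, D#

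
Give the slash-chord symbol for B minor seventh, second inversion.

Bm7/F#

Second inversion of B minor seventh has the fifth (F#) in the bass. As a slash chord: Bm7/F#.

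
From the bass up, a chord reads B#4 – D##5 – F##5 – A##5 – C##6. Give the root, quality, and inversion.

The pitch classes B#, D##, F##, A##, C## arrange in thirds as B#–D##–F##–A##–C##: a B# major ninth chord.
The lowest note is B#, the root of the chord, so this is root position.

B# major ninth, root position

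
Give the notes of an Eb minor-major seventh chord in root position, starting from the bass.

Eb, Gb, Bb, D

The chord tones are Eb–Gb–Bb–D. With the root (Eb) lowest for root position: Eb, Gb, Bb, D.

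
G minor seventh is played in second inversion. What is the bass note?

G minor seventh is G–Bb–D–F. Second inversion places the fifth in the bass: D.

D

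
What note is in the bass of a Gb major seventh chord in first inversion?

Bb

The third of Gb major seventh (Gb–Bb–Db–F) is Bb; that is the bass in first inversion.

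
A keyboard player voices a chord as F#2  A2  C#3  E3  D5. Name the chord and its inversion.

D major ninth, first inversion

The distinct note names are F#, A, C#, E, D. Stacked in thirds they read D–F#–A–C#–E, which is a major ninth chord on D.
F# is the third of D major ninth; third in the bass means first inversion.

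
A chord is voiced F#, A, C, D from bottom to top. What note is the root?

Reordering F#, A, C, D into stacked thirds gives D–F#–A–C; the bottom of that stack, D, is the root.

D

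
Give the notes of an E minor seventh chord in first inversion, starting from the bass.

G, B, D, E

Spelling E minor seventh: E–G–B–D. In first inversion the third is bass, giving G, B, D, E from the bottom.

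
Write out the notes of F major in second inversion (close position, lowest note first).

C, F, A

Spelling F major: F–A–C. In second inversion the fifth is bass, giving C, F, A from the bottom.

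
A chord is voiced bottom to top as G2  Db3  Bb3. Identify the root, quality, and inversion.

Reducing to letter names: G, Db, Bb. These stack in thirds as G–Bb–Db — a G diminished triad.
With the root (G) in the bass, the chord is in root position (figured bass 5/3).

G diminished, root position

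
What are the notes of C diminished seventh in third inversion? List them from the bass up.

C diminished seventh is C–Eb–Gb–Bbb. Third inversion puts the seventh (Bbb) in the bass, with the remaining tones above: Bbb, C, Eb, Gb.

Bbb, C, Eb, Gb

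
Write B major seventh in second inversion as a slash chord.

Bmaj7/F#

Second inversion of B major seventh has the fifth (F#) in the bass. As a slash chord: Bmaj7/F#.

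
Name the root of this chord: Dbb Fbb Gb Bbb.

The distinct letter names are Dbb, Fbb, Gb, Bbb. Arranged as a stack of thirds they read Gb–Bbb–Dbb–Fbb, so Gb is the root (a Gb diminished seventh chord).

Gb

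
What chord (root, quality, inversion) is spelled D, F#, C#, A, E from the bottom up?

D major ninth, root position

The pitch classes D, F#, C#, A, E arrange in thirds as D–F#–A–C#–E: a D major ninth chord.
D is the root of D major ninth; root in the bass means root position.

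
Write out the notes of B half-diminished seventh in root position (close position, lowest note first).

B, D, F, A

B half-diminished seventh is B–D–F–A. Root position puts the root (B) in the bass, with the remaining tones above: B, D, F, A.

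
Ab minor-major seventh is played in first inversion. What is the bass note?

Cb

Ab minor-major seventh is Ab–Cb–Eb–G. First inversion places the third in the bass: Cb.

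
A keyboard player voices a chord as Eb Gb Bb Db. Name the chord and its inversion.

Eb minor seventh, root position

The distinct note names are Eb, Gb, Bb, Db. Stacked in thirds they read Eb–Gb–Bb–Db, which is a minor seventh chord on Eb.
With the root (Eb) in the bass, the chord is in root position (figured bass 7).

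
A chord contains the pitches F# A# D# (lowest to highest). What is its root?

D#

The distinct letter names are F#, A#, D#. Arranged as a stack of thirds they read D#–F#–A#, so D# is the root (a D# minor triad).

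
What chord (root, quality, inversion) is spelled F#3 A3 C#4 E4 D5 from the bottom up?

The pitch classes F#, A, C#, E, D arrange in thirds as D–F#–A–C#–E: a D major ninth chord.
The lowest note is F#, the third of the chord, so this is first inversion.

D major ninth, first inversion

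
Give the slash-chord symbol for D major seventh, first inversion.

First inversion of D major seventh has the third (F#) in the bass. As a slash chord: Dmaj7/F#.

Dmaj7/F#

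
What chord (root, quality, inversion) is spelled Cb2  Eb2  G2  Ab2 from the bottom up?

The distinct note names are Cb, Eb, G, Ab. Stacked in thirds they read Ab–Cb–Eb–G, which is a minor-major seventh chord on Ab.
Cb is the third of Ab minor-major seventh; third in the bass means first inversion (figured bass 6/5).

Ab minor-major seventh, first inversion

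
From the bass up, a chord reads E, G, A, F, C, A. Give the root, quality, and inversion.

Reducing to letter names: E, G, A, F, C. These stack in thirds as F–A–C–E–G — an F major ninth chord.
E is the seventh of F major ninth; seventh in the bass means third inversion.

F major ninth, third inversion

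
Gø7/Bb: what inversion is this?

first inversion

Gø7/Bb means G half-diminished seventh with Bb in the bass. Bb is the third of G half-diminished seventh (G–Bb–Db–F), so this is first inversion.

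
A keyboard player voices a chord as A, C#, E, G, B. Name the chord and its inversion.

The pitch classes A, C#, E, G, B arrange in thirds as A–C#–E–G–B: an A dominant ninth chord.
The lowest note is A, the root of the chord, so this is root position.

A dominant ninth, root position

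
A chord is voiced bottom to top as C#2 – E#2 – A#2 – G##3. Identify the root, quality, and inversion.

The pitch classes C#, E#, A#, G## arrange in thirds as A#–C#–E#–G##: an A# minor-major seventh chord.
The lowest note is C#, the third of the chord, so this is first inversion (figured bass 6/5).

A# minor-major seventh, first inversion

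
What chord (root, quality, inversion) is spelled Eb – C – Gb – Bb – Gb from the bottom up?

C half-diminished seventh, first inversion

Reducing to letter names: Eb, C, Gb, Bb. These stack in thirds as C–Eb–Gb–Bb — a C half-diminished seventh chord.
The lowest note is Eb, the third of the chord, so this is first inversion (figured bass 6/5).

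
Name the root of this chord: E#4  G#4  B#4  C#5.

The distinct letter names are E#, G#, B#, C#. Arranged as a stack of thirds they read C#–E#–G#–B#, so C# is the root (a C# major seventh chord).

C#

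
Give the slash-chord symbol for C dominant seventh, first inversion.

First inversion of C dominant seventh has the third (E) in the bass. As a slash chord: C7/E.

C7/E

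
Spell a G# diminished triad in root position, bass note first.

G#, B, D

The chord tones are G#–B–D. With the root (G#) lowest for root position: G#, B, D.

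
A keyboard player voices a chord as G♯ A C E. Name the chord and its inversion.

A minor-major seventh, third inversion

The pitch classes G#, A, C, E arrange in thirds as A–C–E–G#: an A minor-major seventh chord.
With the seventh (G#) in the bass, the chord is in third inversion (figured bass 4/2).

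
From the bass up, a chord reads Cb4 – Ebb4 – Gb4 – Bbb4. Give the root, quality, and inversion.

The pitch classes Cb, Ebb, Gb, Bbb arrange in thirds as Cb–Ebb–Gb–Bbb: a Cb minor seventh chord.
With the root (Cb) in the bass, the chord is in root position (figured bass 7).

Cb minor seventh, root position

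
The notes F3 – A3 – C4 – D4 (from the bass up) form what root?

D

The distinct letter names are F, A, C, D. Arranged as a stack of thirds they read D–F–A–C, so D is the root (a D minor seventh chord).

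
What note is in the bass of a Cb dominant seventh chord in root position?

Cb

In root position the root is lowest. For Cb dominant seventh (Cb–Eb–Gb–Bbb) that is Cb.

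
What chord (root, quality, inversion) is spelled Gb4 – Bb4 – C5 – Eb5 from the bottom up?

The distinct note names are Gb, Bb, C, Eb. Stacked in thirds they read C–Eb–Gb–Bb, which is a half-diminished seventh chord on C.
The lowest note is Gb, the fifth of the chord, so this is second inversion (figured bass 4/3).

C half-diminished seventh, second inversion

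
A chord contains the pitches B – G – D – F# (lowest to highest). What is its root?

B, G, D, F# are the tones of a G major seventh chord (G–B–D–F#), making G the root.

G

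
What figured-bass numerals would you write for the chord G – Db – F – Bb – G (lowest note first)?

The notes G, Db, F, Bb stack in thirds as G–Bb–Db–F — a G half-diminished seventh chord. The bass G is the root, so this is root position: figured 7.

7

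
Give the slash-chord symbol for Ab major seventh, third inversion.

Abmaj7/G

Third inversion of Ab major seventh has the seventh (G) in the bass. As a slash chord: Abmaj7/G.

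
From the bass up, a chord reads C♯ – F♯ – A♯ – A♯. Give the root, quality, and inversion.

The distinct note names are C#, F#, A#. Stacked in thirds they read F#–A#–C#, which is a major triad on F#.
C# is the fifth of F# major; fifth in the bass means second inversion (figured bass 6/4).

F# major, second inversion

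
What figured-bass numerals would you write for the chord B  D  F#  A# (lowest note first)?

The notes B, D, F#, A# stack in thirds as B–D–F#–A# — a B minor-major seventh chord. The bass B is the root, so this is root position: figured 7.

7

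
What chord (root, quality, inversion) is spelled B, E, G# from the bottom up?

E major, second inversion

Reducing to letter names: B, E, G#. These stack in thirds as E–G#–B — an E major triad.
The lowest note is B, the fifth of the chord, so this is second inversion (figured bass 6/4).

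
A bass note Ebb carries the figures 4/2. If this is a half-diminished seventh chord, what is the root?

The figures 4/2 mean the seventh of the chord is in the bass. If Ebb is the seventh of a half-diminished seventh chord, the root is Fb (chord tones Fb–Abb–Cbb–Ebb).

Fb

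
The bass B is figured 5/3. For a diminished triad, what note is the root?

The figures 5/3 mean the root of the chord is in the bass. If B is the root of a diminished triad, the root is B (chord tones B–D–F).

B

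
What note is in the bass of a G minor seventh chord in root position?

G

G minor seventh is G–Bb–D–F. Root position places the root in the bass: G.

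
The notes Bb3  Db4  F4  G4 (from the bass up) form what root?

Bb, Db, F, G are the tones of a G half-diminished seventh chord (G–Bb–Db–F), making G the root.

G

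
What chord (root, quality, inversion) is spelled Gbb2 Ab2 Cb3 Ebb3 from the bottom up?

The distinct note names are Gbb, Ab, Cb, Ebb. Stacked in thirds they read Ab–Cb–Ebb–Gbb, which is a diminished seventh chord on Ab.
The lowest note is Gbb, the seventh of the chord, so this is third inversion (figured bass 4/2).

Ab diminished seventh, third inversion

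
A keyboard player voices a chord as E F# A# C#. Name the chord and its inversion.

The distinct note names are E, F#, A#, C#. Stacked in thirds they read F#–A#–C#–E, which is a dominant seventh chord on F#.
E is the seventh of F# dominant seventh; seventh in the bass means third inversion (figured bass 4/2).

F# dominant seventh, third inversion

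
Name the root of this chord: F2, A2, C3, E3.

The distinct letter names are F, A, C, E. Arranged as a stack of thirds they read F–A–C–E, so F is the root (an F major seventh chord).

F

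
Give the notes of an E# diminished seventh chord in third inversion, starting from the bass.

E# diminished seventh is E#–G#–B–D. Third inversion puts the seventh (D) in the bass, with the remaining tones above: D, E#, G#, B.

D, E#, G#, B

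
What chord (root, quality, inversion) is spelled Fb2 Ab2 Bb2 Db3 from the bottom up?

Bb half-diminished seventh, second inversion

The pitch classes Fb, Ab, Bb, Db arrange in thirds as Bb–Db–Fb–Ab: a Bb half-diminished seventh chord.
The lowest note is Fb, the fifth of the chord, so this is second inversion (figured bass 4/3).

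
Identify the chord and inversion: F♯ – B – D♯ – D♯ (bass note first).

The pitch classes F#, B, D# arrange in thirds as B–D#–F#: a B major triad.
F# is the fifth of B major; fifth in the bass means second inversion (figured bass 6/4).

B major, second inversion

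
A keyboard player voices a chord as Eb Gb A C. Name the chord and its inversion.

A diminished seventh, second inversion

Reducing to letter names: Eb, Gb, A, C. These stack in thirds as A–C–Eb–Gb — an A diminished seventh chord.
Eb is the fifth of A diminished seventh; fifth in the bass means second inversion (figured bass 4/3).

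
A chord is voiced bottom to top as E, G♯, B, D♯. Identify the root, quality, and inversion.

The distinct note names are E, G#, B, D#. Stacked in thirds they read E–G#–B–D#, which is a major seventh chord on E.
The lowest note is E, the root of the chord, so this is root position (figured bass 7).

E major seventh, root position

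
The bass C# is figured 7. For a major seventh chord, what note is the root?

C#

The figures 7 mean the root of the chord is in the bass. If C# is the root of a major seventh chord, the root is C# (chord tones C#–E#–G#–B#).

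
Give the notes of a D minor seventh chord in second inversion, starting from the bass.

D minor seventh is D–F–A–C. Second inversion puts the fifth (A) in the bass, with the remaining tones above: A, C, D, F.

A, C, D, F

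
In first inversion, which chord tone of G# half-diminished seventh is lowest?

B

The third of G# half-diminished seventh (G#–B–D–F#) is B; that is the bass in first inversion.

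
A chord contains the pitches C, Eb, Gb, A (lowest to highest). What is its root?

A

The distinct letter names are C, Eb, Gb, A. Arranged as a stack of thirds they read A–C–Eb–Gb, so A is the root (an A diminished seventh chord).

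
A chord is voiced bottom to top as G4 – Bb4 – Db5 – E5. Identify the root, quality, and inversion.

The pitch classes G, Bb, Db, E arrange in thirds as E–G–Bb–Db: an E diminished seventh chord.
The lowest note is G, the third of the chord, so this is first inversion (figured bass 6/5).

E diminished seventh, first inversion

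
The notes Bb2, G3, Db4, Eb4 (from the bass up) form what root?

Eb

Reordering Bb, G, Db, Eb into stacked thirds gives Eb–G–Bb–Db; the bottom of that stack, Eb, is the root.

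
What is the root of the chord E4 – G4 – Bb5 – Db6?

E

E, G, Bb, Db are the tones of an E diminished seventh chord (E–G–Bb–Db), making E the root.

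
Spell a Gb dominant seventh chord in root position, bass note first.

Gb, Bb, Db, Fb

Gb dominant seventh is Gb–Bb–Db–Fb. Root position puts the root (Gb) in the bass, with the remaining tones above: Gb, Bb, Db, Fb.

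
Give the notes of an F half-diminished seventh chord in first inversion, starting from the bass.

Ab, Cb, Eb, F

Spelling F half-diminished seventh: F–Ab–Cb–Eb. In first inversion the third is bass, giving Ab, Cb, Eb, F from the bottom.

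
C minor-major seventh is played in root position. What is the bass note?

C

The root of C minor-major seventh (C–Eb–G–B) is C; that is the bass in root position.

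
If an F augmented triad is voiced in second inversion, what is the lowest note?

C#

F augmented is F–A–C#. Second inversion places the fifth in the bass: C#.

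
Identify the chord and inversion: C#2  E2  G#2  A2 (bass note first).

A major seventh, first inversion

The distinct note names are C#, E, G#, A. Stacked in thirds they read A–C#–E–G#, which is a major seventh chord on A.
The lowest note is C#, the third of the chord, so this is first inversion (figured bass 6/5).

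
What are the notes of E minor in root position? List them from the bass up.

E, G, B

The chord tones are E–G–B. With the root (E) lowest for root position: E, G, B.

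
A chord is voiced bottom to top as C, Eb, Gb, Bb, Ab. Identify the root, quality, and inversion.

Ab dominant ninth, first inversion

Reducing to letter names: C, Eb, Gb, Bb, Ab. These stack in thirds as Ab–C–Eb–Gb–Bb — an Ab dominant ninth chord.
With the third (C) in the bass, the chord is in first inversion.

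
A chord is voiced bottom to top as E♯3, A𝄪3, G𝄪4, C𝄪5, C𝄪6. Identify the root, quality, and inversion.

The pitch classes E#, A##, G##, C## arrange in thirds as A##–C##–E#–G##: an A## half-diminished seventh chord.
The lowest note is E#, the fifth of the chord, so this is second inversion (figured bass 4/3).

A## half-diminished seventh, second inversion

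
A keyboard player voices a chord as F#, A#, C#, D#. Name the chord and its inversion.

D# minor seventh, first inversion

Reducing to letter names: F#, A#, C#, D#. These stack in thirds as D#–F#–A#–C# — a D# minor seventh chord.
F# is the third of D# minor seventh; third in the bass means first inversion (figured bass 6/5).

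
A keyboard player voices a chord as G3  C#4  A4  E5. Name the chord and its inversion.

A dominant seventh, third inversion

The distinct note names are G, C#, A, E. Stacked in thirds they read A–C#–E–G, which is a dominant seventh chord on A.
With the seventh (G) in the bass, the chord is in third inversion (figured bass 4/2).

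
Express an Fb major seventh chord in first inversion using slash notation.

First inversion of Fb major seventh has the third (Ab) in the bass. As a slash chord: Fbmaj7/Ab.

Fbmaj7/Ab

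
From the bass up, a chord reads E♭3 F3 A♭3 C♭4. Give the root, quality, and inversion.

The pitch classes Eb, F, Ab, Cb arrange in thirds as F–Ab–Cb–Eb: an F half-diminished seventh chord.
Eb is the seventh of F half-diminished seventh; seventh in the bass means third inversion (figured bass 4/2).

F half-diminished seventh, third inversion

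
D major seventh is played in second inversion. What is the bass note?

D major seventh is D–F#–A–C#. Second inversion places the fifth in the bass: A.

A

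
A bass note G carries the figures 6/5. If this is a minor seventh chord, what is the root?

E

The figures 6/5 mean the third of the chord is in the bass. If G is the third of a minor seventh chord, the root is E (chord tones E–G–B–D).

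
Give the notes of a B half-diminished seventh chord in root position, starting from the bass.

The chord tones are B–D–F–A. With the root (B) lowest for root position: B, D, F, A.

B, D, F, A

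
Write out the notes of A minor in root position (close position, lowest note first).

A, C, E

The chord tones are A–C–E. With the root (A) lowest for root position: A, C, E.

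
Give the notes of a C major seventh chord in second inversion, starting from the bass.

Spelling C major seventh: C–E–G–B. In second inversion the fifth is bass, giving G, B, C, E from the bottom.

G, B, C, E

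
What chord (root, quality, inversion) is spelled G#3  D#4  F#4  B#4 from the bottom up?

G# dominant seventh, root position

Reducing to letter names: G#, D#, F#, B#. These stack in thirds as G#–B#–D#–F# — a G# dominant seventh chord.
With the root (G#) in the bass, the chord is in root position (figured bass 7).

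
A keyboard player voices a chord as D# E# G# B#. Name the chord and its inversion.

The distinct note names are D#, E#, G#, B#. Stacked in thirds they read E#–G#–B#–D#, which is a minor seventh chord on E#.
With the seventh (D#) in the bass, the chord is in third inversion (figured bass 4/2).

E# minor seventh, third inversion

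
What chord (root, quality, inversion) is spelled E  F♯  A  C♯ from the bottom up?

The distinct note names are E, F#, A, C#. Stacked in thirds they read F#–A–C#–E, which is a minor seventh chord on F#.
With the seventh (E) in the bass, the chord is in third inversion (figured bass 4/2).

F# minor seventh, third inversion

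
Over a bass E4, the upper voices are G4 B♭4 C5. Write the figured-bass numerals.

6/5

The notes E, G, Bb, C stack in thirds as C–E–G–Bb — a C dominant seventh chord. The bass E is the third, so this is first inversion: figured 6/5.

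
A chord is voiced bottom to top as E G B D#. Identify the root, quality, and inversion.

The pitch classes E, G, B, D# arrange in thirds as E–G–B–D#: an E minor-major seventh chord.
E is the root of E minor-major seventh; root in the bass means root position (figured bass 7).

E minor-major seventh, root position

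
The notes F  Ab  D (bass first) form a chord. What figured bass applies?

6

The notes F, Ab, D stack in thirds as D–F–Ab — a D diminished triad. The bass F is the third, so this is first inversion: figured 6.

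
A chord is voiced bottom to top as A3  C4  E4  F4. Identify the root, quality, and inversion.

The pitch classes A, C, E, F arrange in thirds as F–A–C–E: an F major seventh chord.
The lowest note is A, the third of the chord, so this is first inversion (figured bass 6/5).

F major seventh, first inversion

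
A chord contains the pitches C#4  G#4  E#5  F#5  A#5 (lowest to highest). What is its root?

The distinct letter names are C#, G#, E#, F#, A#. Arranged as a stack of thirds they read F#–A#–C#–E#–G#, so F# is the root (an F# major ninth chord).

F#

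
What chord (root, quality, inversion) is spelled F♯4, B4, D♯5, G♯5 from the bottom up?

Reducing to letter names: F#, B, D#, G#. These stack in thirds as G#–B–D#–F# — a G# minor seventh chord.
F# is the seventh of G# minor seventh; seventh in the bass means third inversion (figured bass 4/2).

G# minor seventh, third inversion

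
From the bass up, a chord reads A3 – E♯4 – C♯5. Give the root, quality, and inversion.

The distinct note names are A, E#, C#. Stacked in thirds they read A–C#–E#, which is an augmented triad on A.
With the root (A) in the bass, the chord is in root position (figured bass 5/3).

A augmented, root position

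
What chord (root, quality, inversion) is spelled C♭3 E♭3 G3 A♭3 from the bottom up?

Ab minor-major seventh, first inversion

The pitch classes Cb, Eb, G, Ab arrange in thirds as Ab–Cb–Eb–G: an Ab minor-major seventh chord.
With the third (Cb) in the bass, the chord is in first inversion (figured bass 6/5).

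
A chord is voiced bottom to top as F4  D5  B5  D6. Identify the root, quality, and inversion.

B diminished, second inversion

Reducing to letter names: F, D, B. These stack in thirds as B–D–F — a B diminished triad.
The lowest note is F, the fifth of the chord, so this is second inversion (figured bass 6/4).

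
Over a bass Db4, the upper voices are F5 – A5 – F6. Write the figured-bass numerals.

5/3

The notes Db, F, A stack in thirds as Db–F–A — a Db augmented triad. The bass Db is the root, so this is root position: figured 5/3.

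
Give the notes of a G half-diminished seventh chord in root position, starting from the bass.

G half-diminished seventh is G–Bb–Db–F. Root position puts the root (G) in the bass, with the remaining tones above: G, Bb, Db, F.

G, Bb, Db, F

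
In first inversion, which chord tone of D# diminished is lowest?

F#

In first inversion the third is lowest. For D# diminished (D#–F#–A) that is F#.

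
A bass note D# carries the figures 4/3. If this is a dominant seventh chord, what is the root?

The figures 4/3 mean the fifth of the chord is in the bass. If D# is the fifth of a dominant seventh chord, the root is G# (chord tones G#–B#–D#–F#).

G#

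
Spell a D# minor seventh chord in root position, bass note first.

D#, F#, A#, C#

The chord tones are D#–F#–A#–C#. With the root (D#) lowest for root position: D#, F#, A#, C#.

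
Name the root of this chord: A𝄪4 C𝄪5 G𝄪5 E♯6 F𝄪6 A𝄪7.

F##

Reordering A##, C##, G##, E#, F## into stacked thirds gives F##–A##–C##–E#–G##; the bottom of that stack, F##, is the root.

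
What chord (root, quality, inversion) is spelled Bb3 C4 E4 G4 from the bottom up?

C dominant seventh, third inversion

The distinct note names are Bb, C, E, G. Stacked in thirds they read C–E–G–Bb, which is a dominant seventh chord on C.
The lowest note is Bb, the seventh of the chord, so this is third inversion (figured bass 4/2).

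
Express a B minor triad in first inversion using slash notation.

Bm/D

First inversion of B minor has the third (D) in the bass. As a slash chord: Bm/D.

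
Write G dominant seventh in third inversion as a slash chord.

G7/F

Third inversion of G dominant seventh has the seventh (F) in the bass. As a slash chord: G7/F.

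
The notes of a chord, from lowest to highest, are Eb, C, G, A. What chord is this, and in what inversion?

The distinct note names are Eb, C, G, A. Stacked in thirds they read A–C–Eb–G, which is a half-diminished seventh chord on A.
The lowest note is Eb, the fifth of the chord, so this is second inversion (figured bass 4/3).

A half-diminished seventh, second inversion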